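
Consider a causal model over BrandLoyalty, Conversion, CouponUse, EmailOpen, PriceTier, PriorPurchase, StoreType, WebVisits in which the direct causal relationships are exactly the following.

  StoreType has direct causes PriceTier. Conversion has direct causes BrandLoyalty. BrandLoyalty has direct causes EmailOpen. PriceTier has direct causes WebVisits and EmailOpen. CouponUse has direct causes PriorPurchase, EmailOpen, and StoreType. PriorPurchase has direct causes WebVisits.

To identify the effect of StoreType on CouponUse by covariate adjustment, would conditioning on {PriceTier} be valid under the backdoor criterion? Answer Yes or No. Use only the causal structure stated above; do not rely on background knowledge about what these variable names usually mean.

Yes

Backdoor paths from StoreType to CouponUse (paths whose first edge points into StoreType):
  P1: StoreType <- PriceTier <- EmailOpen -> CouponUse
  P2: StoreType <- PriceTier <- WebVisits -> PriorPurchase -> CouponUse
Condition 1 (no descendant of StoreType in the set): holds — descendants of StoreType are {CouponUse}; none are in {PriceTier}.
Condition 2 (every backdoor path blocked by {PriceTier}):
  P1: blocked at chain node PriceTier ∈ conditioning set.
  P2: blocked at chain node PriceTier ∈ conditioning set.
{PriceTier} satisfies the backdoor criterion.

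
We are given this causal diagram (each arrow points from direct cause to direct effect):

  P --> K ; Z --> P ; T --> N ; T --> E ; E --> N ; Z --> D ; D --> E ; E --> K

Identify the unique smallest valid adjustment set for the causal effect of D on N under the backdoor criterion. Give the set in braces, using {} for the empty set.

Variables eligible for adjustment (non-descendants of D, excluding D and N): {P, T, Z}.
Backdoor paths from D to N:
  P1: D <- Z -> P -> K <- E <- T -> N
  P2: D <- Z -> P -> K <- E -> N
Each backdoor path contains an unconditioned collider, so every path is already blocked with the empty conditioning set:
  P1: blocked at collider K (neither it nor any descendant is in the conditioning set).
  P2: blocked at collider K (neither it nor any descendant is in the conditioning set).
The empty set is therefore the unique smallest valid set.

{}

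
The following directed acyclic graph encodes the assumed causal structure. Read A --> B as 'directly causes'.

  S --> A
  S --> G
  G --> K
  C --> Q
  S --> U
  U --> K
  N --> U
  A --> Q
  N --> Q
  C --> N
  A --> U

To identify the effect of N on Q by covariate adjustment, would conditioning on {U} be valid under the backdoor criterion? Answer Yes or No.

Backdoor paths from N to Q (paths whose first edge points into N):
  P1: N <- C -> Q
Condition 1 (no descendant of N in the set): FAILS — U is a descendant of N.
Condition 2 (every backdoor path blocked by {U}):
  P1: open — no interior node is in the conditioning set.
{U} does not satisfy the backdoor criterion.

No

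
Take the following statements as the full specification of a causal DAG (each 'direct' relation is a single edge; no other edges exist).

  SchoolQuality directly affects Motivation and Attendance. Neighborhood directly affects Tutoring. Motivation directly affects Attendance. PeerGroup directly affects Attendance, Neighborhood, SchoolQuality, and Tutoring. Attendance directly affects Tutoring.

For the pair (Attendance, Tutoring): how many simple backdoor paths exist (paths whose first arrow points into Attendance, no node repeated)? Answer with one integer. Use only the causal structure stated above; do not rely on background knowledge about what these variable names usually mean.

A backdoor path from Attendance to Tutoring is any simple undirected path whose first edge points into Attendance (i.e. leaves Attendance via a parent).
Parents of Attendance: {Motivation, PeerGroup, SchoolQuality}.
Enumerating:
  P1: Attendance <- PeerGroup -> Neighborhood -> Tutoring
  P2: Attendance <- PeerGroup -> Tutoring
  P3: Attendance <- SchoolQuality <- PeerGroup -> Neighborhood -> Tutoring
  P4: Attendance <- SchoolQuality <- PeerGroup -> Tutoring
  P5: Attendance <- Motivation <- SchoolQuality <- PeerGroup -> Neighborhood -> Tutoring
  P6: Attendance <- Motivation <- SchoolQuality <- PeerGroup -> Tutoring
That exhausts the simple backdoor paths. Count: 6.

6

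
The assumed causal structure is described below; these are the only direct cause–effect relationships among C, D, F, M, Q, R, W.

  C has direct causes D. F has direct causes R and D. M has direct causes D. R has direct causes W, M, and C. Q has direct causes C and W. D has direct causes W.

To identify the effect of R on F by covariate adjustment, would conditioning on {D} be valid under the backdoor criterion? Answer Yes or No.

Backdoor paths from R to F (paths whose first edge points into R):
  P1: R <- W -> D -> F
  P2: R <- W -> Q <- C <- D -> F
  P3: R <- C <- D -> F
  P4: R <- C -> Q <- W -> D -> F
  P5: R <- M <- D -> F
Condition 1 (no descendant of R in the set): holds — descendants of R are {F}; none are in {D}.
Condition 2 (every backdoor path blocked by {D}):
  P1: blocked at chain node D ∈ conditioning set.
  P2: blocked at collider Q (neither it nor any descendant is in the conditioning set).
  P3: blocked at fork node D ∈ conditioning set.
  P4: blocked at collider Q (neither it nor any descendant is in the conditioning set).
  P5: blocked at fork node D ∈ conditioning set.
{D} satisfies the backdoor criterion.

Yes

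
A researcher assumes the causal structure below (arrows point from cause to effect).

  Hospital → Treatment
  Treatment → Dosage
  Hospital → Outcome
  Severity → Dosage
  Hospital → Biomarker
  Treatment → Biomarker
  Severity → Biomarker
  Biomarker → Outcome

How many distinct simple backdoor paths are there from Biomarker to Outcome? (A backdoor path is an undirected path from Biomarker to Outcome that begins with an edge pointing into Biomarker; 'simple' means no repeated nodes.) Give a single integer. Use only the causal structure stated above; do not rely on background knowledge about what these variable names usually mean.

3

A backdoor path from Biomarker to Outcome is any simple undirected path whose first edge points into Biomarker (i.e. leaves Biomarker via a parent).
Parents of Biomarker: {Hospital, Severity, Treatment}.
Enumerating:
  P1: Biomarker <- Severity -> Dosage <- Treatment <- Hospital -> Outcome
  P2: Biomarker <- Hospital -> Outcome
  P3: Biomarker <- Treatment <- Hospital -> Outcome
That exhausts the simple backdoor paths. Count: 3.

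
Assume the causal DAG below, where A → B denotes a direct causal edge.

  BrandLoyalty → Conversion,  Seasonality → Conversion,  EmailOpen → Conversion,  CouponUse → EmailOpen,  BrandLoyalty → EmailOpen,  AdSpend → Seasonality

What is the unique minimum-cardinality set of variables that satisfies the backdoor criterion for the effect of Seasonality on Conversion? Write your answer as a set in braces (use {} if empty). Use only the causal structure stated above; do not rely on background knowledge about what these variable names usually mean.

Variables eligible for adjustment (non-descendants of Seasonality, excluding Seasonality and Conversion): {AdSpend, BrandLoyalty, CouponUse, EmailOpen}.
Backdoor paths from Seasonality to Conversion:
  (none)
With no backdoor paths the empty set already satisfies the criterion, and it is trivially minimal.

{}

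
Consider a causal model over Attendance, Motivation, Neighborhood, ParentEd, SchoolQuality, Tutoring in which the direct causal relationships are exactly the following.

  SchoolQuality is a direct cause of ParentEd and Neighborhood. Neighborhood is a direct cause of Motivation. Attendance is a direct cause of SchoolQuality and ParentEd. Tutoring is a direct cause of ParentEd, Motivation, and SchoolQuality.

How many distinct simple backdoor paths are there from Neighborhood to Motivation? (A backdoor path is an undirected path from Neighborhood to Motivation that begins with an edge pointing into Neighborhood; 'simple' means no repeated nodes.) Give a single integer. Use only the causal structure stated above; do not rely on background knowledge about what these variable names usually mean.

3

A backdoor path from Neighborhood to Motivation is any simple undirected path whose first edge points into Neighborhood (i.e. leaves Neighborhood via a parent).
Parents of Neighborhood: {SchoolQuality}.
Enumerating:
  P1: Neighborhood <- SchoolQuality <- Attendance -> ParentEd <- Tutoring -> Motivation
  P2: Neighborhood <- SchoolQuality <- Tutoring -> Motivation
  P3: Neighborhood <- SchoolQuality -> ParentEd <- Tutoring -> Motivation
That exhausts the simple backdoor paths. Count: 3.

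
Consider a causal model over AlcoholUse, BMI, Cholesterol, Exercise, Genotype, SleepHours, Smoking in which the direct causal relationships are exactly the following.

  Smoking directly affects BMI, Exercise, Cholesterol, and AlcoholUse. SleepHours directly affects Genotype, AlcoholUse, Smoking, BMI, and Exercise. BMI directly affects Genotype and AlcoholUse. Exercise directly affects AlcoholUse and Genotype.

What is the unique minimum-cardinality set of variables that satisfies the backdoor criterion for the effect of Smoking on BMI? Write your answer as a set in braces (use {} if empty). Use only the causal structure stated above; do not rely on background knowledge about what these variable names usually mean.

Variables eligible for adjustment (non-descendants of Smoking, excluding Smoking and BMI): {SleepHours}.
Backdoor paths from Smoking to BMI:
  P1: Smoking <- SleepHours -> Exercise -> AlcoholUse <- BMI
  P2: Smoking <- SleepHours -> Exercise -> Genotype <- BMI
  P3: Smoking <- SleepHours -> BMI
  P4: Smoking <- SleepHours -> AlcoholUse <- Exercise -> Genotype <- BMI
  P5: Smoking <- SleepHours -> AlcoholUse <- BMI
  P6: Smoking <- SleepHours -> Genotype <- Exercise -> AlcoholUse <- BMI
  P7: Smoking <- SleepHours -> Genotype <- BMI
The empty set is not sufficient: P3 (Smoking <- SleepHours -> BMI) has no collider blocking it and no conditioned non-collider, so it is open.
Try {SleepHours}:
  P1: blocked at fork node SleepHours ∈ conditioning set.
  P2: blocked at fork node SleepHours ∈ conditioning set.
  P3: blocked at fork node SleepHours ∈ conditioning set.
  P4: blocked at fork node SleepHours ∈ conditioning set.
  P5: blocked at fork node SleepHours ∈ conditioning set.
  P6: blocked at fork node SleepHours ∈ conditioning set.
  P7: blocked at fork node SleepHours ∈ conditioning set.
{SleepHours} contains no descendant of Smoking and blocks every backdoor path.
{SleepHours} is the unique smallest valid adjustment set.

{SleepHours}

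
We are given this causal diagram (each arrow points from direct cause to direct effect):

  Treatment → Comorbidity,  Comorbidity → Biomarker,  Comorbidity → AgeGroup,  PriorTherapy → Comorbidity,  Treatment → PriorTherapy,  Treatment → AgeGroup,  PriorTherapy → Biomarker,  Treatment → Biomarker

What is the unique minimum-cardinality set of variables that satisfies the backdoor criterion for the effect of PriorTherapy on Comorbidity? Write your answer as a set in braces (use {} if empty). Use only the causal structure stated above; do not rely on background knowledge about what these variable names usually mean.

Variables eligible for adjustment (non-descendants of PriorTherapy, excluding PriorTherapy and Comorbidity): {Treatment}.
Backdoor paths from PriorTherapy to Comorbidity:
  P1: PriorTherapy <- Treatment -> Comorbidity
  P2: PriorTherapy <- Treatment -> AgeGroup <- Comorbidity
  P3: PriorTherapy <- Treatment -> Biomarker <- Comorbidity
The empty set is not sufficient: P1 (PriorTherapy <- Treatment -> Comorbidity) has no collider blocking it and no conditioned non-collider, so it is open.
Try {Treatment}:
  P1: blocked at fork node Treatment ∈ conditioning set.
  P2: blocked at fork node Treatment ∈ conditioning set.
  P3: blocked at fork node Treatment ∈ conditioning set.
{Treatment} contains no descendant of PriorTherapy and blocks every backdoor path.
{Treatment} is the unique smallest valid adjustment set.

{Treatment}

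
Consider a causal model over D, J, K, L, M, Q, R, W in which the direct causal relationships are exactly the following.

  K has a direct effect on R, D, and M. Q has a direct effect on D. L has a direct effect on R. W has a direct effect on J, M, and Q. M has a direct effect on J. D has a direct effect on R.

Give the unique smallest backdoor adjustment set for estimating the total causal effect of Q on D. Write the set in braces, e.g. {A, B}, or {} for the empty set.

{}

Variables eligible for adjustment (non-descendants of Q, excluding Q and D): {J, K, L, M, W}.
Backdoor paths from Q to D:
  P1: Q <- W -> M <- K -> D
  P2: Q <- W -> M <- K -> R <- D
  P3: Q <- W -> J <- M <- K -> D
  P4: Q <- W -> J <- M <- K -> R <- D
Each backdoor path contains an unconditioned collider, so every path is already blocked with the empty conditioning set:
  P1: blocked at collider M (neither it nor any descendant is in the conditioning set).
  P2: blocked at collider M (neither it nor any descendant is in the conditioning set).
  P3: blocked at collider J (neither it nor any descendant is in the conditioning set).
  P4: blocked at collider J (neither it nor any descendant is in the conditioning set).
The empty set is therefore the unique smallest valid set.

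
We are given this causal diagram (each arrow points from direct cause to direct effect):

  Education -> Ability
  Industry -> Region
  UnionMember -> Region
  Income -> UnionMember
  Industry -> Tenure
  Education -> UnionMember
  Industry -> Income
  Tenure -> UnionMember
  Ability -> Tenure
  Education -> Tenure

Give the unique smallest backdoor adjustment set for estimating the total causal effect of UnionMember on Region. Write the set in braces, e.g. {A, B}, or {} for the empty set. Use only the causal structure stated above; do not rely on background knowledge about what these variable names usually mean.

{Industry}

Variables eligible for adjustment (non-descendants of UnionMember, excluding UnionMember and Region): {Ability, Education, Income, Industry, Tenure}.
Backdoor paths from UnionMember to Region:
  P1: UnionMember <- Education -> Ability -> Tenure <- Industry -> Region
  P2: UnionMember <- Education -> Tenure <- Industry -> Region
  P3: UnionMember <- Tenure <- Industry -> Region
  P4: UnionMember <- Income <- Industry -> Region
The empty set is not sufficient: P3 (UnionMember <- Tenure <- Industry -> Region) has no collider blocking it and no conditioned non-collider, so it is open.
Try {Industry}:
  P1: blocked at collider Tenure (neither it nor any descendant is in the conditioning set).
  P2: blocked at collider Tenure (neither it nor any descendant is in the conditioning set).
  P3: blocked at fork node Industry ∈ conditioning set.
  P4: blocked at fork node Industry ∈ conditioning set.
{Industry} contains no descendant of UnionMember and blocks every backdoor path.
No other singleton works — e.g. {Education} leaves P3 open — so {Industry} is the unique smallest valid adjustment set.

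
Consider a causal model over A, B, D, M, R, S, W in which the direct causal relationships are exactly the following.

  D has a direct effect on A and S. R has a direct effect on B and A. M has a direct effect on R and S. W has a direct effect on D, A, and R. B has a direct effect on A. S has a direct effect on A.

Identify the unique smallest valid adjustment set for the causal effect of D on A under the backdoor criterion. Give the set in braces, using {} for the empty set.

{W}

Variables eligible for adjustment (non-descendants of D, excluding D and A): {B, M, R, W}.
Backdoor paths from D to A:
  P1: D <- W -> R <- M -> S -> A
  P2: D <- W -> R -> B -> A
  P3: D <- W -> R -> A
  P4: D <- W -> A
The empty set is not sufficient: P2 (D <- W -> R -> B -> A) has no collider blocking it and no conditioned non-collider, so it is open.
Try {W}:
  P1: blocked at fork node W ∈ conditioning set.
  P2: blocked at fork node W ∈ conditioning set.
  P3: blocked at fork node W ∈ conditioning set.
  P4: blocked at fork node W ∈ conditioning set.
{W} contains no descendant of D and blocks every backdoor path.
No other singleton works — e.g. {M} leaves P2 open — so {W} is the unique smallest valid adjustment set.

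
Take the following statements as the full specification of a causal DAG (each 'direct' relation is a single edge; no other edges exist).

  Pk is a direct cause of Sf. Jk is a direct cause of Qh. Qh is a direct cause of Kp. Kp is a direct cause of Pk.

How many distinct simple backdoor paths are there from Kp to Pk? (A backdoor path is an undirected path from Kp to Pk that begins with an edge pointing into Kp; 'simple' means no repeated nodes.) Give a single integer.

0

A backdoor path from Kp to Pk is any simple undirected path whose first edge points into Kp (i.e. leaves Kp via a parent).
Parents of Kp: {Qh}.
No simple path from any parent of Kp reaches Pk without revisiting Kp, so there are no backdoor paths.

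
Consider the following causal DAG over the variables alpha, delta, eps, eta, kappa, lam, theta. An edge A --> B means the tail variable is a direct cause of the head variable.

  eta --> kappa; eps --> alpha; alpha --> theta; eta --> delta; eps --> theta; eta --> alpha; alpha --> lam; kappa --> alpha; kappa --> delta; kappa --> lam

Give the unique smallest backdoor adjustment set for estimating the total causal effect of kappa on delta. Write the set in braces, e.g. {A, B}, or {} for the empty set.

Variables eligible for adjustment (non-descendants of kappa, excluding kappa and delta): {eps, eta}.
Backdoor paths from kappa to delta:
  P1: kappa <- eta -> delta
The empty set is not sufficient: P1 (kappa <- eta -> delta) has no collider blocking it and no conditioned non-collider, so it is open.
Try {eta}:
  P1: blocked at fork node eta ∈ conditioning set.
{eta} contains no descendant of kappa and blocks every backdoor path.
No other singleton works — e.g. {eps} leaves P1 open — so {eta} is the unique smallest valid adjustment set.

{eta}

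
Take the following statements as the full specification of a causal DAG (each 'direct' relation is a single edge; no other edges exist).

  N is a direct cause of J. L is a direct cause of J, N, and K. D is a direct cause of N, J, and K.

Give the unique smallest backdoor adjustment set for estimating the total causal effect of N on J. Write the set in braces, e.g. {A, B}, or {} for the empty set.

Variables eligible for adjustment (non-descendants of N, excluding N and J): {D, K, L}.
Backdoor paths from N to J:
  P1: N <- L -> K <- D -> J
  P2: N <- L -> J
  P3: N <- D -> K <- L -> J
  P4: N <- D -> J
The empty set is not sufficient: P2 (N <- L -> J) has no collider blocking it and no conditioned non-collider, so it is open.
Try {D, L}:
  P1: blocked at fork node L ∈ conditioning set.
  P2: blocked at fork node L ∈ conditioning set.
  P3: blocked at fork node D ∈ conditioning set.
  P4: blocked at fork node D ∈ conditioning set.
{D, L} contains no descendant of N and blocks every backdoor path.
Every element of {D, L} is needed (dropping D leaves P4 open; dropping L leaves P2 open), so no proper subset is valid.
Among all size-2 subsets of the eligible variables, only {D, L} blocks every backdoor path, so it is the unique smallest valid adjustment set.

{D, L}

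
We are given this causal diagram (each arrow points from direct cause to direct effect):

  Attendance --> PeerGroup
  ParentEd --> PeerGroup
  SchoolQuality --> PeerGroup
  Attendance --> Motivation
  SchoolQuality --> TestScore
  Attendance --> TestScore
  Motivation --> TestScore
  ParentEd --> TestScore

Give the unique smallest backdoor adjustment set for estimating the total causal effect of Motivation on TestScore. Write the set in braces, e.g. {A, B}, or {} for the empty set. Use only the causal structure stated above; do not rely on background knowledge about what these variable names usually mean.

{Attendance}

Variables eligible for adjustment (non-descendants of Motivation, excluding Motivation and TestScore): {Attendance, ParentEd, PeerGroup, SchoolQuality}.
Backdoor paths from Motivation to TestScore:
  P1: Motivation <- Attendance -> PeerGroup <- SchoolQuality -> TestScore
  P2: Motivation <- Attendance -> PeerGroup <- ParentEd -> TestScore
  P3: Motivation <- Attendance -> TestScore
The empty set is not sufficient: P3 (Motivation <- Attendance -> TestScore) has no collider blocking it and no conditioned non-collider, so it is open.
Try {Attendance}:
  P1: blocked at fork node Attendance ∈ conditioning set.
  P2: blocked at fork node Attendance ∈ conditioning set.
  P3: blocked at fork node Attendance ∈ conditioning set.
{Attendance} contains no descendant of Motivation and blocks every backdoor path.
No other singleton works — e.g. {SchoolQuality} leaves P3 open — so {Attendance} is the unique smallest valid adjustment set.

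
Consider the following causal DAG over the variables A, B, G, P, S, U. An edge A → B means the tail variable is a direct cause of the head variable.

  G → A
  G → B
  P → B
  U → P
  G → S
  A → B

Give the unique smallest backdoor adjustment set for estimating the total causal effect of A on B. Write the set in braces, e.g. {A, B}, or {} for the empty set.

Variables eligible for adjustment (non-descendants of A, excluding A and B): {G, P, S, U}.
Backdoor paths from A to B:
  P1: A <- G -> B
The empty set is not sufficient: P1 (A <- G -> B) has no collider blocking it and no conditioned non-collider, so it is open.
Try {G}:
  P1: blocked at fork node G ∈ conditioning set.
{G} contains no descendant of A and blocks every backdoor path.
No other singleton works — e.g. {U} leaves P1 open — so {G} is the unique smallest valid adjustment set.

{G}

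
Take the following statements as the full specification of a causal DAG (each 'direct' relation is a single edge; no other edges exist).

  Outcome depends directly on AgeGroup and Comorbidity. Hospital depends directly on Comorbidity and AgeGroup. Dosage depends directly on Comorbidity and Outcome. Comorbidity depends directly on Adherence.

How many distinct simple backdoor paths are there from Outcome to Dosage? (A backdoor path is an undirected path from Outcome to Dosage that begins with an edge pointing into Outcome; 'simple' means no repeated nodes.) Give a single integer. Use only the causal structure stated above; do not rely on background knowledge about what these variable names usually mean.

2

A backdoor path from Outcome to Dosage is any simple undirected path whose first edge points into Outcome (i.e. leaves Outcome via a parent).
Parents of Outcome: {AgeGroup, Comorbidity}.
Enumerating:
  P1: Outcome <- Comorbidity -> Dosage
  P2: Outcome <- AgeGroup -> Hospital <- Comorbidity -> Dosage
That exhausts the simple backdoor paths. Count: 2.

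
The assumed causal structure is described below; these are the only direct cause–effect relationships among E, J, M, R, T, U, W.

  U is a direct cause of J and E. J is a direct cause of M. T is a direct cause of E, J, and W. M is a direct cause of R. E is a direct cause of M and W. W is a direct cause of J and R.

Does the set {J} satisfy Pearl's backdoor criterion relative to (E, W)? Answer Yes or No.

No

Backdoor paths from E to W (paths whose first edge points into E):
  P1: E <- T -> W
  P2: E <- T -> J <- W
  P3: E <- T -> J -> M -> R <- W
  P4: E <- U -> J <- T -> W
  P5: E <- U -> J <- W
  P6: E <- U -> J -> M -> R <- W
Condition 1 (no descendant of E in the set): FAILS — J is a descendant of E.
Condition 2 (every backdoor path blocked by {J}):
  P1: open — no interior node is in the conditioning set.
  P2: open — collider(s) J are conditioned on (or have a conditioned descendant) and no non-collider on the path is in the set.
  P3: blocked at chain node J ∈ conditioning set.
  P4: open — collider(s) J are conditioned on (or have a conditioned descendant) and no non-collider on the path is in the set.
  P5: open — collider(s) J are conditioned on (or have a conditioned descendant) and no non-collider on the path is in the set.
  P6: blocked at chain node J ∈ conditioning set.
{J} does not satisfy the backdoor criterion.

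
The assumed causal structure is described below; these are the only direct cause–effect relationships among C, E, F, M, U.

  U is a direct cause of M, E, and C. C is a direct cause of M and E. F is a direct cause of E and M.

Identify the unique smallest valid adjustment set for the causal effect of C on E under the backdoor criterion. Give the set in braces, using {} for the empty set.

{U}

Variables eligible for adjustment (non-descendants of C, excluding C and E): {F, U}.
Backdoor paths from C to E:
  P1: C <- U -> M <- F -> E
  P2: C <- U -> E
The empty set is not sufficient: P2 (C <- U -> E) has no collider blocking it and no conditioned non-collider, so it is open.
Try {U}:
  P1: blocked at fork node U ∈ conditioning set.
  P2: blocked at fork node U ∈ conditioning set.
{U} contains no descendant of C and blocks every backdoor path.
No other singleton works — e.g. {F} leaves P2 open — so {U} is the unique smallest valid adjustment set.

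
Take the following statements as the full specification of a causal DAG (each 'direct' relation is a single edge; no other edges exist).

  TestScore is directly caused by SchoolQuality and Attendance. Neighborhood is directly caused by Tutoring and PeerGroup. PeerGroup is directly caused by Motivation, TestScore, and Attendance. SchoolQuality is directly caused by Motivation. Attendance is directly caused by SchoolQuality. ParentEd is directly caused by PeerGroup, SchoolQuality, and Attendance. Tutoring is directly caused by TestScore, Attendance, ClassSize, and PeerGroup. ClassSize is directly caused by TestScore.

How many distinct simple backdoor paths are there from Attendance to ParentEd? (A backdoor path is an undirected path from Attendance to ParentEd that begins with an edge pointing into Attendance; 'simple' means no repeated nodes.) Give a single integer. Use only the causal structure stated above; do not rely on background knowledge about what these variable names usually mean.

7

A backdoor path from Attendance to ParentEd is any simple undirected path whose first edge points into Attendance (i.e. leaves Attendance via a parent).
Parents of Attendance: {SchoolQuality}.
Enumerating:
  P1: Attendance <- SchoolQuality <- Motivation -> PeerGroup -> ParentEd
  P2: Attendance <- SchoolQuality -> TestScore -> ClassSize -> Tutoring <- PeerGroup -> ParentEd
  P3: Attendance <- SchoolQuality -> TestScore -> ClassSize -> Tutoring -> Neighborhood <- PeerGroup -> ParentEd
  P4: Attendance <- SchoolQuality -> TestScore -> PeerGroup -> ParentEd
  P5: Attendance <- SchoolQuality -> TestScore -> Tutoring <- PeerGroup -> ParentEd
  P6: Attendance <- SchoolQuality -> TestScore -> Tutoring -> Neighborhood <- PeerGroup -> ParentEd
  P7: Attendance <- SchoolQuality -> ParentEd
That exhausts the simple backdoor paths. Count: 7.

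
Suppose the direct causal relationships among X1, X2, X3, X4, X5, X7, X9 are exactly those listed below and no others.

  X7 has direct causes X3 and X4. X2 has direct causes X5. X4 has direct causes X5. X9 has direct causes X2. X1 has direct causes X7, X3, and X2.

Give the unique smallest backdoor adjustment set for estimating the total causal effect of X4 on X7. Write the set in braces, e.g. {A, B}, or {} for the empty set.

Variables eligible for adjustment (non-descendants of X4, excluding X4 and X7): {X2, X3, X5, X9}.
Backdoor paths from X4 to X7:
  P1: X4 <- X5 -> X2 -> X1 <- X3 -> X7
  P2: X4 <- X5 -> X2 -> X1 <- X7
Each backdoor path contains an unconditioned collider, so every path is already blocked with the empty conditioning set:
  P1: blocked at collider X1 (neither it nor any descendant is in the conditioning set).
  P2: blocked at collider X1 (neither it nor any descendant is in the conditioning set).
The empty set is therefore the unique smallest valid set.

{}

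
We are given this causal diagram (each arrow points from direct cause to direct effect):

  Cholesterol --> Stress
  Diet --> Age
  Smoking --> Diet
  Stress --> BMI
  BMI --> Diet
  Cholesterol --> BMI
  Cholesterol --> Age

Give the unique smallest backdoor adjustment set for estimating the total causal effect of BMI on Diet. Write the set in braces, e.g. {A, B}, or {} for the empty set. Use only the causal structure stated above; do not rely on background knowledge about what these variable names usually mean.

Variables eligible for adjustment (non-descendants of BMI, excluding BMI and Diet): {Cholesterol, Smoking, Stress}.
Backdoor paths from BMI to Diet:
  P1: BMI <- Cholesterol -> Age <- Diet
  P2: BMI <- Stress <- Cholesterol -> Age <- Diet
Each backdoor path contains an unconditioned collider, so every path is already blocked with the empty conditioning set:
  P1: blocked at collider Age (neither it nor any descendant is in the conditioning set).
  P2: blocked at collider Age (neither it nor any descendant is in the conditioning set).
The empty set is therefore the unique smallest valid set.

{}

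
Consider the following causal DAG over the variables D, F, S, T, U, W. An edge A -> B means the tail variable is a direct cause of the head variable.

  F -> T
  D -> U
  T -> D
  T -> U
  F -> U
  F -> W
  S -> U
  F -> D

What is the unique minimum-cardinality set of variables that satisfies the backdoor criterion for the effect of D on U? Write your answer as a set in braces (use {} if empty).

{F, T}

Variables eligible for adjustment (non-descendants of D, excluding D and U): {F, S, T, W}.
Backdoor paths from D to U:
  P1: D <- F -> T -> U
  P2: D <- F -> U
  P3: D <- T <- F -> U
  P4: D <- T -> U
The empty set is not sufficient: P1 (D <- F -> T -> U) has no collider blocking it and no conditioned non-collider, so it is open.
Try {F, T}:
  P1: blocked at fork node F ∈ conditioning set.
  P2: blocked at fork node F ∈ conditioning set.
  P3: blocked at chain node T ∈ conditioning set.
  P4: blocked at fork node T ∈ conditioning set.
{F, T} contains no descendant of D and blocks every backdoor path.
Every element of {F, T} is needed (dropping F leaves P2 open; dropping T leaves P4 open), so no proper subset is valid.
Among all size-2 subsets of the eligible variables, only {F, T} blocks every backdoor path, so it is the unique smallest valid adjustment set.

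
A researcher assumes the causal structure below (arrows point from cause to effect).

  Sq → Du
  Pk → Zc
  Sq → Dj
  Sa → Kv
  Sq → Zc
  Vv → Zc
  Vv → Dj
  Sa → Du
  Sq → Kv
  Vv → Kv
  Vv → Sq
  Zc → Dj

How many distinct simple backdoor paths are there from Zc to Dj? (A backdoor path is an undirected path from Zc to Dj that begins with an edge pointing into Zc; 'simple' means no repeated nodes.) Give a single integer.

A backdoor path from Zc to Dj is any simple undirected path whose first edge points into Zc (i.e. leaves Zc via a parent).
Parents of Zc: {Pk, Sq, Vv}.
Enumerating:
  P1: Zc <- Vv -> Sq -> Dj
  P2: Zc <- Vv -> Kv <- Sa -> Du <- Sq -> Dj
  P3: Zc <- Vv -> Kv <- Sq -> Dj
  P4: Zc <- Vv -> Dj
  P5: Zc <- Sq <- Vv -> Dj
  P6: Zc <- Sq -> Kv <- Vv -> Dj
  P7: Zc <- Sq -> Du <- Sa -> Kv <- Vv -> Dj
  P8: Zc <- Sq -> Dj
That exhausts the simple backdoor paths. Count: 8.

8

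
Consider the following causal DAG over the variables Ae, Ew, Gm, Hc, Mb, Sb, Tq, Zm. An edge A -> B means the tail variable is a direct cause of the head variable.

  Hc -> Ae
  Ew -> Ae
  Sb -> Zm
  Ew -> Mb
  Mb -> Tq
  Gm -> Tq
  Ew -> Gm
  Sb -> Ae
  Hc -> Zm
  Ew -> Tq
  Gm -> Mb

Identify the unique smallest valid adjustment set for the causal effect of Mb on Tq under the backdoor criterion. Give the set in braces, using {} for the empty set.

{Ew, Gm}

Variables eligible for adjustment (non-descendants of Mb, excluding Mb and Tq): {Ae, Ew, Gm, Hc, Sb, Zm}.
Backdoor paths from Mb to Tq:
  P1: Mb <- Ew -> Gm -> Tq
  P2: Mb <- Ew -> Tq
  P3: Mb <- Gm <- Ew -> Tq
  P4: Mb <- Gm -> Tq
The empty set is not sufficient: P1 (Mb <- Ew -> Gm -> Tq) has no collider blocking it and no conditioned non-collider, so it is open.
Try {Ew, Gm}:
  P1: blocked at fork node Ew ∈ conditioning set.
  P2: blocked at fork node Ew ∈ conditioning set.
  P3: blocked at chain node Gm ∈ conditioning set.
  P4: blocked at fork node Gm ∈ conditioning set.
{Ew, Gm} contains no descendant of Mb and blocks every backdoor path.
Every element of {Ew, Gm} is needed (dropping Ew leaves P2 open; dropping Gm leaves P4 open), so no proper subset is valid.
Among all size-2 subsets of the eligible variables, only {Ew, Gm} blocks every backdoor path, so it is the unique smallest valid adjustment set.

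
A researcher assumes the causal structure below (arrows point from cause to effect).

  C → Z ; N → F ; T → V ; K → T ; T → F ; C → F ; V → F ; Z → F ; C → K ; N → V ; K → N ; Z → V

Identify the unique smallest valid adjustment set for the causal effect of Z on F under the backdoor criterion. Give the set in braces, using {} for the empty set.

Variables eligible for adjustment (non-descendants of Z, excluding Z and F): {C, K, N, T}.
Backdoor paths from Z to F:
  P1: Z <- C -> K -> T -> V <- N -> F
  P2: Z <- C -> K -> T -> V -> F
  P3: Z <- C -> K -> T -> F
  P4: Z <- C -> K -> N -> V <- T -> F
  P5: Z <- C -> K -> N -> V -> F
  P6: Z <- C -> K -> N -> F
  P7: Z <- C -> F
The empty set is not sufficient: P2 (Z <- C -> K -> T -> V -> F) has no collider blocking it and no conditioned non-collider, so it is open.
Try {C}:
  P1: blocked at fork node C ∈ conditioning set.
  P2: blocked at fork node C ∈ conditioning set.
  P3: blocked at fork node C ∈ conditioning set.
  P4: blocked at fork node C ∈ conditioning set.
  P5: blocked at fork node C ∈ conditioning set.
  P6: blocked at fork node C ∈ conditioning set.
  P7: blocked at fork node C ∈ conditioning set.
{C} contains no descendant of Z and blocks every backdoor path.
No other singleton works — e.g. {K} leaves P7 open — so {C} is the unique smallest valid adjustment set.

{C}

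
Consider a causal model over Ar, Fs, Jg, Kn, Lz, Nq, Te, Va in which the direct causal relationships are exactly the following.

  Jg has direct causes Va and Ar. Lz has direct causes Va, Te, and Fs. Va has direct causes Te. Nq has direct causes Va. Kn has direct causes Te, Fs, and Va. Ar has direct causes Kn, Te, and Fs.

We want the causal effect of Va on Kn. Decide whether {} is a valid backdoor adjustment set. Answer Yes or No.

Backdoor paths from Va to Kn (paths whose first edge points into Va):
  P1: Va <- Te -> Kn
  P2: Va <- Te -> Ar <- Fs -> Kn
  P3: Va <- Te -> Ar <- Kn
  P4: Va <- Te -> Lz <- Fs -> Kn
  P5: Va <- Te -> Lz <- Fs -> Ar <- Kn
Condition 1 (no descendant of Va in the set): holds — descendants of Va are {Ar, Jg, Kn, Lz, Nq}; none are in {}.
Condition 2 (every backdoor path blocked by {}):
  P1: open — no interior node is in the conditioning set.
  P2: blocked at collider Ar (neither it nor any descendant is in the conditioning set).
  P3: blocked at collider Ar (neither it nor any descendant is in the conditioning set).
  P4: blocked at collider Lz (neither it nor any descendant is in the conditioning set).
  P5: blocked at collider Lz (neither it nor any descendant is in the conditioning set).
{} does not satisfy the backdoor criterion.

No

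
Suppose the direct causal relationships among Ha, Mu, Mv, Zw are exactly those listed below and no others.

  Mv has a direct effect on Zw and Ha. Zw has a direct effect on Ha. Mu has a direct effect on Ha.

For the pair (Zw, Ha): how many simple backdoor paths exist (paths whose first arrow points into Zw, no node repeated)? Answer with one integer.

A backdoor path from Zw to Ha is any simple undirected path whose first edge points into Zw (i.e. leaves Zw via a parent).
Parents of Zw: {Mv}.
Enumerating:
  P1: Zw <- Mv -> Ha
That exhausts the simple backdoor paths. Count: 1.

1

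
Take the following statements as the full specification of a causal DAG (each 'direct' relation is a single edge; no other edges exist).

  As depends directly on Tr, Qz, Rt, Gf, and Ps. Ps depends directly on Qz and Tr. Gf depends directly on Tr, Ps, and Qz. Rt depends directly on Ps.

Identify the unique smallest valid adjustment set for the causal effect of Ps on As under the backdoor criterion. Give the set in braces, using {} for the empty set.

Variables eligible for adjustment (non-descendants of Ps, excluding Ps and As): {Qz, Tr}.
Backdoor paths from Ps to As:
  P1: Ps <- Qz -> Gf <- Tr -> As
  P2: Ps <- Qz -> Gf -> As
  P3: Ps <- Qz -> As
  P4: Ps <- Tr -> Gf <- Qz -> As
  P5: Ps <- Tr -> Gf -> As
  P6: Ps <- Tr -> As
The empty set is not sufficient: P2 (Ps <- Qz -> Gf -> As) has no collider blocking it and no conditioned non-collider, so it is open.
Try {Qz, Tr}:
  P1: blocked at fork node Qz ∈ conditioning set.
  P2: blocked at fork node Qz ∈ conditioning set.
  P3: blocked at fork node Qz ∈ conditioning set.
  P4: blocked at fork node Tr ∈ conditioning set.
  P5: blocked at fork node Tr ∈ conditioning set.
  P6: blocked at fork node Tr ∈ conditioning set.
{Qz, Tr} contains no descendant of Ps and blocks every backdoor path.
Every element of {Qz, Tr} is needed (dropping Qz leaves P2 open; dropping Tr leaves P5 open), so no proper subset is valid.
Among all size-2 subsets of the eligible variables, only {Qz, Tr} blocks every backdoor path, so it is the unique smallest valid adjustment set.

{Qz, Tr}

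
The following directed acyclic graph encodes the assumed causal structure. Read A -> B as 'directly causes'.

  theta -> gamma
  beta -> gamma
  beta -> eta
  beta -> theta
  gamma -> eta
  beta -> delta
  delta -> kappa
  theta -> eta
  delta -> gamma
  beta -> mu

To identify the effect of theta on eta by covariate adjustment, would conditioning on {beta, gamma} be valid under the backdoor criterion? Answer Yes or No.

Backdoor paths from theta to eta (paths whose first edge points into theta):
  P1: theta <- beta -> delta -> gamma -> eta
  P2: theta <- beta -> gamma -> eta
  P3: theta <- beta -> eta
Condition 1 (no descendant of theta in the set): FAILS — gamma is a descendant of theta.
Condition 2 (every backdoor path blocked by {beta, gamma}):
  P1: blocked at fork node beta ∈ conditioning set.
  P2: blocked at fork node beta ∈ conditioning set.
  P3: blocked at fork node beta ∈ conditioning set.
{beta, gamma} does not satisfy the backdoor criterion.

No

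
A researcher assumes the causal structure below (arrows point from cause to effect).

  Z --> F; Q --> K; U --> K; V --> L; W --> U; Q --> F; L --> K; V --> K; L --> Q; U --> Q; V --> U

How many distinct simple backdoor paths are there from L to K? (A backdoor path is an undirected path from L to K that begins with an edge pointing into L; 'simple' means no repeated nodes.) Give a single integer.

A backdoor path from L to K is any simple undirected path whose first edge points into L (i.e. leaves L via a parent).
Parents of L: {V}.
Enumerating:
  P1: L <- V -> U -> Q -> K
  P2: L <- V -> U -> K
  P3: L <- V -> K
That exhausts the simple backdoor paths. Count: 3.

3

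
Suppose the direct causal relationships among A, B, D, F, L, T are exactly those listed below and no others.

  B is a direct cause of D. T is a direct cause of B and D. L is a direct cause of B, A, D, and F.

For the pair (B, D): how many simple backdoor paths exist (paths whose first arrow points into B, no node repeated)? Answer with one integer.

A backdoor path from B to D is any simple undirected path whose first edge points into B (i.e. leaves B via a parent).
Parents of B: {L, T}.
Enumerating:
  P1: B <- L -> D
  P2: B <- T -> D
That exhausts the simple backdoor paths. Count: 2.

2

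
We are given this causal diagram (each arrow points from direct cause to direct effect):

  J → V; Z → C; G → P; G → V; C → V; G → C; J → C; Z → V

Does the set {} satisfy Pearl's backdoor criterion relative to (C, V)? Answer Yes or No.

No

Backdoor paths from C to V (paths whose first edge points into C):
  P1: C <- G -> V
  P2: C <- J -> V
  P3: C <- Z -> V
Condition 1 (no descendant of C in the set): holds — descendants of C are {V}; none are in {}.
Condition 2 (every backdoor path blocked by {}):
  P1: open — no interior node is in the conditioning set.
  P2: open — no interior node is in the conditioning set.
  P3: open — no interior node is in the conditioning set.
{} does not satisfy the backdoor criterion.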